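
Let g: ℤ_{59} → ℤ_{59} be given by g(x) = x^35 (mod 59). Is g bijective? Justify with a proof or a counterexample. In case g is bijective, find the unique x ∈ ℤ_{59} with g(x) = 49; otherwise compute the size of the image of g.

Since 59 is prime, the nonzero elements of ℤ_{59} form a cyclic group of order 58.
As gcd(35, 58) = 1, raising to the 35th power is a bijection on this group: if a^35 ≡ b^35 then (ab^{−1})^35 = 1, and the only element of order dividing gcd(35, 58) = 1 is 1, so a = b.
With g(0) = 0 this makes g injective on all of ℤ_{59}, hence bijective (finite equal-size domain and codomain). In particular g is bijective.
Since g is bijective, we find the preimage of 49. The inverse of x ↦ x^35 on (ℤ_{59})^× is x ↦ x^5, because 35·5 = 175 = 3·58 + 1 ≡ 1 (mod 58) and x^{58} = 1 for x ≠ 0 (Fermat). So g⁻¹(49) = 49^5 mod 59.
Repeated squaring mod 59: 49^1 ≡ 49, 49^2 ≡ 49² = 2401 ≡ 41, 49^4 ≡ 41² = 1681 ≡ 29. Since 5 = 4 + 1, 49^5 ≡ 29·49: 29·49 = 1421 ≡ 5. So 49^5 ≡ 5 (mod 59).
Hence g⁻¹(49) = 5.

5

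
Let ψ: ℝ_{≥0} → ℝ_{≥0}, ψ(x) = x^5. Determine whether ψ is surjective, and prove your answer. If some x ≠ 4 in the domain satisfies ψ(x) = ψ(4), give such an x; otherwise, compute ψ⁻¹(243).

For any y ∈ ℝ_{≥0}, x = y^{1/5} ∈ ℝ_{≥0} gives ψ(x) = y, so ψ is surjective.
Since x ↦ x^5 is strictly increasing on ℝ_{≥0}, it is injective there, so no x ≠ 4 in the domain has ψ(x) = ψ(4). We therefore compute ψ⁻¹(243) = 243^{1/5} = 3 (indeed 3^5 = 243).

3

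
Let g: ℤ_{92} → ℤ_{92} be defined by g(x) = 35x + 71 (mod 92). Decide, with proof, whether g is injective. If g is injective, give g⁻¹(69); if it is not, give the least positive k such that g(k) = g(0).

42

By definition, g is injective when g(u) = g(v) forces u = v.
If g(u) = g(v), then 35u ≡ 35v (mod 92). Because gcd(35, 92) = 1, we may cancel 35 to get u ≡ v (mod 92).
So g is injective.
We now compute 35⁻¹ mod 92 explicitly. Euclid's algorithm: 92 = 2·35 + 22, 35 = 1·22 + 13, 22 = 1·13 + 9, 13 = 1·9 + 4, 9 = 2·4 + 1; back-substituting gives 1 = 71·35 − 27·92, so 35⁻¹ ≡ 71 (mod 92).
Since g is injective, we compute g⁻¹(69): solve 35x + 71 ≡ 69 (mod 92), i.e. 35x ≡ 90 (mod 92).
Multiplying by 35⁻¹ = 71 gives x ≡ 71·90 = 6390 = 69·92 + 42 ≡ 42 (mod 92).
Check: g(42) = 35·42 + 71 = 1541 = 16·92 + 69 ≡ 69 (mod 92).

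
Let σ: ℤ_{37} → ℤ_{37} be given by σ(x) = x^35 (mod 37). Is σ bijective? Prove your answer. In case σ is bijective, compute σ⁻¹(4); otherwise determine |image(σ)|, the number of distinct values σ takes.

28

Since 37 is prime, the nonzero elements of ℤ_{37} form a cyclic group of order 36.
As gcd(35, 36) = 1, raising to the 35th power is a bijection on this group: if x_1^35 ≡ x_2^35 then (x_1x_2^{−1})^35 = 1, and the only element of order dividing gcd(35, 36) = 1 is 1, so x_1 = x_2.
With σ(0) = 0 this makes σ injective on all of ℤ_{37}, hence bijective (finite equal-size domain and codomain). In particular σ is bijective.
Since σ is bijective, we find the preimage of 4. The inverse of x ↦ x^35 on (ℤ_{37})^× is x ↦ x^35, because 35·35 = 1225 = 34·36 + 1 ≡ 1 (mod 36) and x^{36} = 1 for x ≠ 0 (Fermat). So σ⁻¹(4) = 4^35 mod 37.
Repeated squaring mod 37: 4^1 ≡ 4, 4^2 ≡ 4² = 16, 4^4 ≡ 16² = 256 ≡ 34, 4^8 ≡ 34² = 1156 ≡ 9, 4^16 ≡ 9² = 81 ≡ 7, 4^32 ≡ 7² = 49 ≡ 12. Since 35 = 32 + 2 + 1, 4^35 ≡ 12·16·4: 12·16 = 192 ≡ 7, then 7·4 = 28. So 4^35 ≡ 28 (mod 37).
Hence σ⁻¹(4) = 28.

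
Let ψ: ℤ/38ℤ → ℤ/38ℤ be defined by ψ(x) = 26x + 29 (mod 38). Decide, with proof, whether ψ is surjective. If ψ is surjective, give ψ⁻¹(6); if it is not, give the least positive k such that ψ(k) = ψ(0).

19

By definition, surjectivity means every element of the codomain has a preimage under ψ.
Since gcd(26, 38) = 2, we have 26x ≡ 0 (mod 2) for all x, so ψ(x) ≡ 1 (mod 2).
But 0 ≢ 1 (mod 2), so 0 ∈ ℤ/38ℤ has no preimage. So ψ is not surjective.
Since ψ is not surjective, we find the least positive k with ψ(k) = ψ(0): this means 26k ≡ 0 (mod 38), i.e. 38 ∣ 26k. Since gcd(26, 38) = 2, dividing through by 2 this holds exactly when 19 ∣ 13k, and as gcd(13, 19) = 1, exactly when 19 ∣ k.
The smallest positive such k is 19.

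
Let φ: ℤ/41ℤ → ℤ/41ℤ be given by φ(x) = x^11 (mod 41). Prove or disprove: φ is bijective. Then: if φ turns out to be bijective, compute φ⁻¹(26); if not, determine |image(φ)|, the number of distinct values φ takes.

12

Since 41 is prime, the nonzero elements of ℤ/41ℤ form a cyclic group of order 40.
As gcd(11, 40) = 1, raising to the 11th power is a bijection on this group: if u^11 ≡ v^11 then (uv^{−1})^11 = 1, and the only element of order dividing gcd(11, 40) = 1 is 1, so u = v.
With φ(0) = 0 this makes φ injective on all of ℤ/41ℤ, hence bijective (finite equal-size domain and codomain). In particular φ is bijective.
Since φ is bijective, we find the preimage of 26. The inverse of x ↦ x^11 on (ℤ/41ℤ)^× is x ↦ x^11, because 11·11 = 121 = 3·40 + 1 ≡ 1 (mod 40) and x^{40} = 1 for x ≠ 0 (Fermat). So φ⁻¹(26) = 26^11 mod 41.
Repeated squaring mod 41: 26^1 ≡ 26, 26^2 ≡ 26² = 676 ≡ 20, 26^4 ≡ 20² = 400 ≡ 31, 26^8 ≡ 31² = 961 ≡ 18. Since 11 = 8 + 2 + 1, 26^11 ≡ 18·20·26: 18·20 = 360 ≡ 32, then 32·26 = 832 ≡ 12. So 26^11 ≡ 12 (mod 41).
Hence φ⁻¹(26) = 12.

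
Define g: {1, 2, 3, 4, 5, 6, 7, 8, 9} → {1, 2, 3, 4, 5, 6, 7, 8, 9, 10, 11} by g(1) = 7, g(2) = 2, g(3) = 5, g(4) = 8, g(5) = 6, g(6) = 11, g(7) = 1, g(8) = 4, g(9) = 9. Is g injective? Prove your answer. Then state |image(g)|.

9

The values g(1), …, g(9) are 7, 2, 5, 8, 6, 11, 1, 4, 9 — all distinct.
So g(s) = g(t) only when s = t, and g is injective.
The image of g is {1, 2, 4, 5, 6, 7, 8, 9, 11}, which has 9 elements.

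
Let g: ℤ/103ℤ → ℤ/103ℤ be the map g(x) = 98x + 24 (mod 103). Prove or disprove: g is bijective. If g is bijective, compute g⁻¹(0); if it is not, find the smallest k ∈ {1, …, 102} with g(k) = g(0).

46

If g(s) = g(t), then 98s ≡ 98t (mod 103). Because gcd(98, 103) = 1, we may cancel 98 to get s ≡ t (mod 103).
We now compute 98⁻¹ mod 103 explicitly. Euclid's algorithm: 103 = 1·98 + 5, 98 = 19·5 + 3, 5 = 1·3 + 2, 3 = 1·2 + 1; back-substituting gives 1 = 41·98 − 39·103, so 98⁻¹ ≡ 41 (mod 103).
Then y ↦ 41(y − 24) is a two-sided inverse to g, so every y ∈ ℤ/103ℤ has a preimage.
So g is bijective.
Since g is bijective, we compute g⁻¹(0): solve 98x + 24 ≡ 0 (mod 103), i.e. 98x ≡ 79 (mod 103).
Multiplying by 98⁻¹ = 41 gives x ≡ 41·79 = 3239 = 31·103 + 46 ≡ 46 (mod 103).
Check: g(46) = 98·46 + 24 = 4532 = 44·103 + 0 ≡ 0 (mod 103).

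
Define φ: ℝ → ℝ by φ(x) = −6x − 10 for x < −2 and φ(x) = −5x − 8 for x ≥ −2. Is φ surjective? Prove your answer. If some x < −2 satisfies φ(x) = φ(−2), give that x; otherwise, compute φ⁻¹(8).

Both pieces are strictly decreasing (slopes −6 and −5), so each is injective on its own interval.
The left piece maps (−∞, −2) onto (2, ∞); the right piece maps [−2, ∞) onto (−∞, 2].
These images together cover ℝ, so φ is surjective.
Because the two images are disjoint, no x < −2 has φ(x) = φ(−2), so we compute φ⁻¹(8): 8 lies in (2, ∞), so solve −6x − 10 = 8: x = (8 + 10)/(−6) = −3.

-3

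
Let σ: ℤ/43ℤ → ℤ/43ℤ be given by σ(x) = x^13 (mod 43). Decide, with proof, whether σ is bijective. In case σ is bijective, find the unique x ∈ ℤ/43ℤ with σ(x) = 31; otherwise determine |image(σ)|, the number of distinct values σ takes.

40

Since 43 is prime, the nonzero elements of ℤ/43ℤ form a cyclic group of order 42.
As gcd(13, 42) = 1, raising to the 13th power is a bijection on this group: if u^13 ≡ v^13 then (uv^{−1})^13 = 1, and the only element of order dividing gcd(13, 42) = 1 is 1, so u = v.
With σ(0) = 0 this makes σ injective on all of ℤ/43ℤ, hence bijective (finite equal-size domain and codomain). In particular σ is bijective.
Since σ is bijective, we find the preimage of 31. The inverse of x ↦ x^13 on (ℤ/43ℤ)^× is x ↦ x^13, because 13·13 = 169 = 4·42 + 1 ≡ 1 (mod 42) and x^{42} = 1 for x ≠ 0 (Fermat). So σ⁻¹(31) = 31^13 mod 43.
Repeated squaring mod 43: 31^1 ≡ 31, 31^2 ≡ 31² = 961 ≡ 15, 31^4 ≡ 15² = 225 ≡ 10, 31^8 ≡ 10² = 100 ≡ 14. Since 13 = 8 + 4 + 1, 31^13 ≡ 14·10·31: 14·10 = 140 ≡ 11, then 11·31 = 341 ≡ 40. So 31^13 ≡ 40 (mod 43).
Hence σ⁻¹(31) = 40.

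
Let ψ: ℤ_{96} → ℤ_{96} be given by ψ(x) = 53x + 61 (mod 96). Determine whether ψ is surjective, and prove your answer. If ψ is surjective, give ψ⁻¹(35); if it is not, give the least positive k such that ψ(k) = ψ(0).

Since gcd(53, 96) = 1, 53 is invertible modulo 96. Euclid's algorithm: 96 = 1·53 + 43, 53 = 1·43 + 10, 43 = 4·10 + 3, 10 = 3·3 + 1; back-substituting gives 1 = 29·53 − 16·96, so 53⁻¹ ≡ 29 (mod 96).
Then y ↦ 29(y − 61) is a two-sided inverse to ψ, so every y ∈ ℤ_{96} has a preimage.
So ψ is surjective.
Since ψ is surjective, we find ψ⁻¹(35): we need 53x ≡ 35 − 61 ≡ 70 (mod 96). Using 53⁻¹ = 29: x ≡ 29·70 = 2030 = 21·96 + 14, so x = 14.
Check: ψ(14) = 53·14 + 61 = 803 = 8·96 + 35 ≡ 35 (mod 96).

14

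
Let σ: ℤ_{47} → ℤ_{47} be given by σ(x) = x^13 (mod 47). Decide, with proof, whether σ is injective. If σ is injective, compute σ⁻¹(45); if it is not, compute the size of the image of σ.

Since 47 is prime, the nonzero elements of ℤ_{47} form a cyclic group of order 46.
As gcd(13, 46) = 1, raising to the 13th power is a bijection on this group: if x_1^13 ≡ x_2^13 then (x_1x_2^{−1})^13 = 1, and the only element of order dividing gcd(13, 46) = 1 is 1, so x_1 = x_2.
With σ(0) = 0 this makes σ injective on all of ℤ_{47}, hence bijective (finite equal-size domain and codomain). In particular σ is injective.
Since σ is injective, we find the preimage of 45. The inverse of x ↦ x^13 on (ℤ_{47})^× is x ↦ x^39, because 13·39 = 507 = 11·46 + 1 ≡ 1 (mod 46) and x^{46} = 1 for x ≠ 0 (Fermat). So σ⁻¹(45) = 45^39 mod 47.
Repeated squaring mod 47: 45^1 ≡ 45, 45^2 ≡ 45² = 2025 ≡ 4, 45^4 ≡ 4² = 16, 45^8 ≡ 16² = 256 ≡ 21, 45^16 ≡ 21² = 441 ≡ 18, 45^32 ≡ 18² = 324 ≡ 42. Since 39 = 32 + 4 + 2 + 1, 45^39 ≡ 42·16·4·45: 42·16 = 672 ≡ 14, then 14·4 = 56 ≡ 9, then 9·45 = 405 ≡ 29. So 45^39 ≡ 29 (mod 47).
Hence σ⁻¹(45) = 29.

29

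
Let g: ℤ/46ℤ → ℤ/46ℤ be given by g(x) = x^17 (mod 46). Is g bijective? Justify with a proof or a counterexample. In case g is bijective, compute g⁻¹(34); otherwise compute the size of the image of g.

40

Computing x^17 mod 46 for each x (by repeated squaring, reducing mod 46 at every step), the values g(0), g(1), …, g(45) are: 0, 1, 18, 39, 2, 15, 12, 19, 36, 3, 40, 37, 32, 29, 20, 33, 4, 11, 8, 21, 30, 5, 22, 23, 24, 41, 16, 25, 38, 35, 42, 13, 26, 17, 14, 9, 6, 43, 10, 27, 34, 31, 44, 7, 28, 45.
Every element of ℤ/46ℤ appears exactly once in this list, so g is a bijection, and in particular bijective.
Since g is bijective, we read off the preimage of 34 from the same table: g(40) = 34, so g⁻¹(34) = 40.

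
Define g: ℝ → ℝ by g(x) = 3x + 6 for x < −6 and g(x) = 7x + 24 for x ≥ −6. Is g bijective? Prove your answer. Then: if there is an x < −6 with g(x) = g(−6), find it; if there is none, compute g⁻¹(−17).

-8

Both pieces are strictly increasing (slopes 3 and 7), so each is injective on its own interval.
The left piece maps (−∞, −6) onto (−∞, −12); the right piece maps [−6, ∞) onto [−18, ∞).
These images overlap. In particular g(−6) = −18 (right piece), and solving 3x + 6 = −18 on the left piece gives x = −8 < −6.
So g(−8) = g(−6) with −8 ≠ −6, and g is not injective, hence not bijective. This x = −8 is the requested value below −6.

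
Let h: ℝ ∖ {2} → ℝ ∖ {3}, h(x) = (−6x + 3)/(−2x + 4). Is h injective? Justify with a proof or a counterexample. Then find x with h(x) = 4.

13/2

Suppose h(s) = h(t). Cross-multiplying: (−6s + 3)(−2t + 4) = (−6t + 3)(−2s + 4).
Expanding both sides and cancelling the symmetric terms leaves −18·(s − t) = 0. Since −18 ≠ 0, s = t. Therefore h is injective.
Solving h(x) = 4: cross-multiplying gives −6x + 3 = 4(−2x + 4), which rearranges to 2x = 13, so x = 13/2.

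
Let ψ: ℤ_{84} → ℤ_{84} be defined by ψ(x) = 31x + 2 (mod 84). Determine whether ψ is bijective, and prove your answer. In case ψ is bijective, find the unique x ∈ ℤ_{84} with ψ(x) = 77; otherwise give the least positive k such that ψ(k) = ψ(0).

Suppose ψ(s) = ψ(t) in ℤ_{84}. Then 31s + 2 ≡ 31t + 2 (mod 84), so 31(s − t) ≡ 0 (mod 84).
Since gcd(31, 84) = 1, 31 is invertible modulo 84, so s − t ≡ 0 (mod 84), i.e. s = t.
We now compute 31⁻¹ mod 84 explicitly. Euclid's algorithm: 84 = 2·31 + 22, 31 = 1·22 + 9, 22 = 2·9 + 4, 9 = 2·4 + 1; back-substituting gives 1 = 19·31 − 7·84, so 31⁻¹ ≡ 19 (mod 84).
For any y ∈ ℤ_{84}, x = 19(y − 2) mod 84 satisfies ψ(x) = 31·19(y − 2) + 2 ≡ y (since 31·19 ≡ 1 mod 84). So every y has a preimage.
Hence ψ is bijective.
Since ψ is bijective, we compute ψ⁻¹(77): solve 31x + 2 ≡ 77 (mod 84), i.e. 31x ≡ 75 (mod 84).
Multiplying by 31⁻¹ = 19 gives x ≡ 19·75 = 1425 = 16·84 + 81 ≡ 81 (mod 84).
Check: ψ(81) = 31·81 + 2 = 2513 = 29·84 + 77 ≡ 77 (mod 84).

81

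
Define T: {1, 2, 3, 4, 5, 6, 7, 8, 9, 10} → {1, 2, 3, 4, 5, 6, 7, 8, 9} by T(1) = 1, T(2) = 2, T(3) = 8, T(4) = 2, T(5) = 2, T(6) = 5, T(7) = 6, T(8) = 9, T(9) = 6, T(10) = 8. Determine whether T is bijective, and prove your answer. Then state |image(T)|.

6

T(2) = 2 = T(4) with 2 ≠ 4, so T is not injective, hence not bijective.
The image of T is {1, 2, 5, 6, 8, 9}, which has 6 elements.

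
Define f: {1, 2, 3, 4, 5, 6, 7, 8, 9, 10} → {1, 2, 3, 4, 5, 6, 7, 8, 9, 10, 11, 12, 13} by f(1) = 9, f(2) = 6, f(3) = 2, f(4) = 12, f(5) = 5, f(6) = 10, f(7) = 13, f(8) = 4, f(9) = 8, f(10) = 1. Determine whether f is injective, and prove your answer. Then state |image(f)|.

The values f(1), …, f(10) are 9, 6, 2, 12, 5, 10, 13, 4, 8, 1 — all distinct.
So f(x_1) = f(x_2) only when x_1 = x_2, and f is injective.
The image of f is {1, 2, 4, 5, 6, 8, 9, 10, 12, 13}, which has 10 elements.

10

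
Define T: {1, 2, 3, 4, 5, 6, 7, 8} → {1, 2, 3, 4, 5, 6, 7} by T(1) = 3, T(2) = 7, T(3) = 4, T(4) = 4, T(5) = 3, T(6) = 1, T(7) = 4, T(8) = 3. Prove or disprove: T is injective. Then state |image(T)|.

4

T(3) = 4 = T(4) with 3 ≠ 4, so T is not injective.
The image of T is {1, 3, 4, 7}, which has 4 elements.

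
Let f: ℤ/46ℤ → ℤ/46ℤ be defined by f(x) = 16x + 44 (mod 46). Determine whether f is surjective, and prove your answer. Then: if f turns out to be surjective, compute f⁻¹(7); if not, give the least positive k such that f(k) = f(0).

23

Recall that surjectivity means every element of the codomain has a preimage under f.
Since gcd(16, 46) = 2, we have 16x ≡ 0 (mod 2) for all x, so f(x) ≡ 0 (mod 2).
But 1 ≢ 0 (mod 2), so 1 ∈ ℤ/46ℤ has no preimage. Therefore f is not surjective.
Since f is not surjective, we find the least positive k with f(k) = f(0): this means 16k ≡ 0 (mod 46), i.e. 46 ∣ 16k. Since gcd(16, 46) = 2, dividing through by 2 this holds exactly when 23 ∣ 8k, and as gcd(8, 23) = 1, exactly when 23 ∣ k.
The smallest positive such k is 23.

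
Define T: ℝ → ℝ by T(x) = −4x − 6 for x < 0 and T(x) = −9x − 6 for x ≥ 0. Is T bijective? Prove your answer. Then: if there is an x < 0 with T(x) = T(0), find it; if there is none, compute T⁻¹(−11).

Both pieces are strictly decreasing (slopes −4 and −9), so each is injective on its own interval.
The left piece maps (−∞, 0) onto (−6, ∞); the right piece maps [0, ∞) onto (−∞, −6].
Since −6 = −6, the images partition ℝ: T is injective and surjective, hence bijective.
Because the two images are disjoint, no x < 0 has T(x) = T(0), so we compute T⁻¹(−11): −11 lies in (−∞, −6], so solve −9x − 6 = −11: x = (−11 + 6)/(−9) = 5/9.

5/9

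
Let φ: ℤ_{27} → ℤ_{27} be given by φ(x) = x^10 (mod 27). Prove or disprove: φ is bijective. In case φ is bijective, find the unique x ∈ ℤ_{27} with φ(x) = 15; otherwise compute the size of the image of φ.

10

φ(0) = 0^10 = 0.
φ(3): Repeated squaring mod 27: 3^1 ≡ 3, 3^2 ≡ 3² = 9, 3^4 ≡ 9² = 81 ≡ 0, 3^8 ≡ 0² = 0. Since 10 = 8 + 2, 3^10 ≡ 0·9: 0·9 = 0. So 3^10 ≡ 0 (mod 27).
So φ(0) = φ(3) = 0 while 0 ≠ 3, thus φ is not injective, hence not bijective.
Since φ is not bijective, we determine |image(φ)|. Computing x^10 mod 27 for each x (by repeated squaring, reducing mod 27 at every step), the values φ(0), φ(1), …, φ(26) are: 0, 1, 25, 0, 4, 22, 0, 7, 19, 0, 10, 16, 0, 13, 13, 0, 16, 10, 0, 19, 7, 0, 22, 4, 0, 25, 1.
The distinct values are {0, 1, 4, 7, 10, 13, 16, 19, 22, 25}; there are 10 of them.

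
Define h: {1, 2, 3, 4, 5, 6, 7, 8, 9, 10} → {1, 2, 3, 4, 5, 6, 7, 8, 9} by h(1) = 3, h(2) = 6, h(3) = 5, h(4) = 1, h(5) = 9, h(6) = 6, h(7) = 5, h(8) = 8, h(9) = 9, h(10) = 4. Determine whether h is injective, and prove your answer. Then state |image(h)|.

7

h(2) = 6 = h(6) with 2 ≠ 6, so h is not injective.
The image of h is {1, 3, 4, 5, 6, 8, 9}, which has 7 elements.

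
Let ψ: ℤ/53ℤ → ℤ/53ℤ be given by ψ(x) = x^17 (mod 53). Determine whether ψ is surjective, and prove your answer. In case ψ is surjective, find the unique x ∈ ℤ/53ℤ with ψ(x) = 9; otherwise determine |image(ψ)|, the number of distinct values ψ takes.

Since 53 is prime, the nonzero elements of ℤ/53ℤ form a cyclic group of order 52.
As gcd(17, 52) = 1, raising to the 17th power is a bijection on this group: if u^17 ≡ v^17 then (uv^{−1})^17 = 1, and the only element of order dividing gcd(17, 52) = 1 is 1, so u = v.
With ψ(0) = 0 this makes ψ injective on all of ℤ/53ℤ, hence bijective (finite equal-size domain and codomain). In particular ψ is surjective.
Since ψ is surjective, we find the preimage of 9. The inverse of x ↦ x^17 on (ℤ/53ℤ)^× is x ↦ x^49, because 17·49 = 833 = 16·52 + 1 ≡ 1 (mod 52) and x^{52} = 1 for x ≠ 0 (Fermat). So ψ⁻¹(9) = 9^49 mod 53.
Repeated squaring mod 53: 9^1 ≡ 9, 9^2 ≡ 9² = 81 ≡ 28, 9^4 ≡ 28² = 784 ≡ 42, 9^8 ≡ 42² = 1764 ≡ 15, 9^16 ≡ 15² = 225 ≡ 13, 9^32 ≡ 13² = 169 ≡ 10. Since 49 = 32 + 16 + 1, 9^49 ≡ 10·13·9: 10·13 = 130 ≡ 24, then 24·9 = 216 ≡ 4. So 9^49 ≡ 4 (mod 53).
Hence ψ⁻¹(9) = 4.

4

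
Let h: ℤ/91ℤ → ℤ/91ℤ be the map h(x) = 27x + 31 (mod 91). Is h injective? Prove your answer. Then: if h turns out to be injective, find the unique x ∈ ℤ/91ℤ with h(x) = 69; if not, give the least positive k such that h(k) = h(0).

Recall: h is injective if h(x_1) = h(x_2) implies x_1 = x_2.
Suppose h(x_1) = h(x_2) in ℤ/91ℤ. Then 27x_1 + 31 ≡ 27x_2 + 31 (mod 91), hence 27(x_1 − x_2) ≡ 0 (mod 91).
Since gcd(27, 91) = 1, 27 is invertible modulo 91, hence x_1 − x_2 ≡ 0 (mod 91), i.e. x_1 = x_2.
So h is injective.
We now compute 27⁻¹ mod 91 explicitly. Euclid's algorithm: 91 = 3·27 + 10, 27 = 2·10 + 7, 10 = 1·7 + 3, 7 = 2·3 + 1; back-substituting gives 1 = 27·27 − 8·91, so 27⁻¹ ≡ 27 (mod 91).
Since h is injective, we compute h⁻¹(69): solve 27x + 31 ≡ 69 (mod 91), i.e. 27x ≡ 38 (mod 91).
Multiplying by 27⁻¹ = 27 gives x ≡ 27·38 = 1026 = 11·91 + 25 ≡ 25 (mod 91).
Check: h(25) = 27·25 + 31 = 706 = 7·91 + 69 ≡ 69 (mod 91).

25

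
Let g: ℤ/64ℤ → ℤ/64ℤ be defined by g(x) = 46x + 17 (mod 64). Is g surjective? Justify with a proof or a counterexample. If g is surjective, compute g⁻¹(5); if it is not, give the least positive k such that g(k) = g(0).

32

Recall: g is surjective if every y in the codomain equals g(x) for some x in the domain.
Since gcd(46, 64) = 2, we have 46x ≡ 0 (mod 2) for all x, so g(x) ≡ 1 (mod 2).
But 0 ≢ 1 (mod 2), so 0 ∈ ℤ/64ℤ has no preimage. So g is not surjective.
Since g is not surjective, we find the least positive k with g(k) = g(0): this means 46k ≡ 0 (mod 64), i.e. 64 ∣ 46k. Since gcd(46, 64) = 2, dividing through by 2 this holds exactly when 32 ∣ 23k, and as gcd(23, 32) = 1, exactly when 32 ∣ k.
The smallest positive such k is 32.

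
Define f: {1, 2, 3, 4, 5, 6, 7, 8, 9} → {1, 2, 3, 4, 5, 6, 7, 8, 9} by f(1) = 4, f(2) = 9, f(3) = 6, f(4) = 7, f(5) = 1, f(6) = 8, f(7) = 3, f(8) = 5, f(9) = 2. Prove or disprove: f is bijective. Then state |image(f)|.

9

The values 4, 9, 6, 7, 1, 8, 3, 5, 2 are a permutation of {1, 2, 3, 4, 5, 6, 7, 8, 9}: each element appears exactly once.
So f is injective and surjective, hence bijective.
The image of f is {1, 2, 3, 4, 5, 6, 7, 8, 9}, which has 9 elements.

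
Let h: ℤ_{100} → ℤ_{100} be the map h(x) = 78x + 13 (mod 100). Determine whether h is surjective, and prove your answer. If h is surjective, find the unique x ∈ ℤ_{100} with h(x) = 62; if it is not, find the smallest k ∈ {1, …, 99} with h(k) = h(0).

Since gcd(78, 100) = 2, we have 78x ≡ 0 (mod 2) for all x, so h(x) ≡ 1 (mod 2).
But 0 ≢ 1 (mod 2), so 0 ∈ ℤ_{100} has no preimage. Therefore h is not surjective.
Since h is not surjective, we find the least positive k with h(k) = h(0): this means 78k ≡ 0 (mod 100), i.e. 100 ∣ 78k. Since gcd(78, 100) = 2, dividing through by 2 this holds exactly when 50 ∣ 39k, and as gcd(39, 50) = 1, exactly when 50 ∣ k.
The smallest positive such k is 50.

50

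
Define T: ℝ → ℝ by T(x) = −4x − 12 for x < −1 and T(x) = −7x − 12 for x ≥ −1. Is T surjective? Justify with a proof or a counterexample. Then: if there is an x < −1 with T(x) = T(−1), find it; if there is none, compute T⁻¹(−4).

-7/4

Both pieces are strictly decreasing (slopes −4 and −7), so each is injective on its own interval.
The left piece maps (−∞, −1) onto (−8, ∞); the right piece maps [−1, ∞) onto (−∞, −5].
The union (−8, ∞) ∪ (−∞, −5] covers ℝ, so T is surjective.
For the follow-up: the images overlap, so an x < −1 with T(x) = T(−1) exists. T(−1) = −5; solving −4x − 12 = −5 for x < −1 gives x = (−5 + 12)/(−4) = −7/4.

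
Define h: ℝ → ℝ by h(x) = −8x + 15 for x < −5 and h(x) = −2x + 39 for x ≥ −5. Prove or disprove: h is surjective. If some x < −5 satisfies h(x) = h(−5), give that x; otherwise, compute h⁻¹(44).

Both pieces are strictly decreasing (slopes −8 and −2), so each is injective on its own interval.
The left piece maps (−∞, −5) onto (55, ∞); the right piece maps [−5, ∞) onto (−∞, 49].
The union (55, ∞) ∪ (−∞, 49] omits the interval between 55 and 49; in particular 55 has no preimage. So h is not surjective.
Because the two images are disjoint, no x < −5 has h(x) = h(−5), so we compute h⁻¹(44): 44 lies in (−∞, 49], so solve −2x + 39 = 44: x = (44 − 39)/(−2) = −5/2.

-5/2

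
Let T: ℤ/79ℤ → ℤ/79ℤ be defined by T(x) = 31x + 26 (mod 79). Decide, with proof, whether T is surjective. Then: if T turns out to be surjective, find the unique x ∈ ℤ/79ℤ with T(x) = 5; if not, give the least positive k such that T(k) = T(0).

Since gcd(31, 79) = 1, 31 is invertible modulo 79. Euclid's algorithm: 79 = 2·31 + 17, 31 = 1·17 + 14, 17 = 1·14 + 3, 14 = 4·3 + 2, 3 = 1·2 + 1; back-substituting gives 1 = 51·31 − 20·79, so 31⁻¹ ≡ 51 (mod 79).
Then y ↦ 51(y − 26) is a two-sided inverse to T, so every y ∈ ℤ/79ℤ has a preimage.
Therefore T is surjective.
Since T is surjective, we find T⁻¹(5): we need 31x ≡ 5 − 26 ≡ 58 (mod 79). Using 31⁻¹ = 51: x ≡ 51·58 = 2958 = 37·79 + 35, so x = 35.
Check: T(35) = 31·35 + 26 = 1111 = 14·79 + 5 ≡ 5 (mod 79).

35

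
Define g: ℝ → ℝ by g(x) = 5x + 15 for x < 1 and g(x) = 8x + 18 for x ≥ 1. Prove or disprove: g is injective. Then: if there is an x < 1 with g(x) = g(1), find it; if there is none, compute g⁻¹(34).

2

Both pieces are strictly increasing (slopes 5 and 8), so each is injective on its own interval.
The left piece maps (−∞, 1) onto (−∞, 20); the right piece maps [1, ∞) onto [26, ∞).
These images are disjoint, so no value is attained by both pieces. Hence g is injective.
Because the two images are disjoint, no x < 1 has g(x) = g(1), so we compute g⁻¹(34): 34 lies in [26, ∞), so solve 8x + 18 = 34: x = (34 − 18)/8 = 2.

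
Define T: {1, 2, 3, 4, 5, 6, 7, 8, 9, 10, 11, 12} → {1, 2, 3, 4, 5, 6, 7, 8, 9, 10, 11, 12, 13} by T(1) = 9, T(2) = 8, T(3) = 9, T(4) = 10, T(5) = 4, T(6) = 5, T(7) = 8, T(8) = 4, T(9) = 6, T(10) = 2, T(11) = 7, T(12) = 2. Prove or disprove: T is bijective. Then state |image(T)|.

T(1) = 9 = T(3) with 1 ≠ 3, so T is not injective, hence not bijective.
The image of T is {2, 4, 5, 6, 7, 8, 9, 10}, which has 8 elements.

8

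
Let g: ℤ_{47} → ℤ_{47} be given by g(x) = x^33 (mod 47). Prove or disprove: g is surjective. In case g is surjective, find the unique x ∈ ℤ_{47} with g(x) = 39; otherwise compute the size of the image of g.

Since 47 is prime, the nonzero elements of ℤ_{47} form a cyclic group of order 46.
As gcd(33, 46) = 1, raising to the 33rd power is a bijection on this group: if x_1^33 ≡ x_2^33 then (x_1x_2^{−1})^33 = 1, and the only element of order dividing gcd(33, 46) = 1 is 1, so x_1 = x_2.
With g(0) = 0 this makes g injective on all of ℤ_{47}, hence bijective (finite equal-size domain and codomain). In particular g is surjective.
Since g is surjective, we find the preimage of 39. The inverse of x ↦ x^33 on (ℤ_{47})^× is x ↦ x^7, because 33·7 = 231 = 5·46 + 1 ≡ 1 (mod 46) and x^{46} = 1 for x ≠ 0 (Fermat). So g⁻¹(39) = 39^7 mod 47.
Repeated squaring mod 47: 39^1 ≡ 39, 39^2 ≡ 39² = 1521 ≡ 17, 39^4 ≡ 17² = 289 ≡ 7. Since 7 = 4 + 2 + 1, 39^7 ≡ 7·17·39: 7·17 = 119 ≡ 25, then 25·39 = 975 ≡ 35. So 39^7 ≡ 35 (mod 47).
Hence g⁻¹(39) = 35.

35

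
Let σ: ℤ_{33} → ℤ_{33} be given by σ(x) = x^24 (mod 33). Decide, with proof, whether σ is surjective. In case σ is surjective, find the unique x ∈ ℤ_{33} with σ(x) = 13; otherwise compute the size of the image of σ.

12

σ(4): Repeated squaring mod 33: 4^1 ≡ 4, 4^2 ≡ 4² = 16, 4^4 ≡ 16² = 256 ≡ 25, 4^8 ≡ 25² = 625 ≡ 31, 4^16 ≡ 31² = 961 ≡ 4. Since 24 = 16 + 8, 4^24 ≡ 4·31: 4·31 = 124 ≡ 25. So 4^24 ≡ 25 (mod 33).
σ(7): Repeated squaring mod 33: 7^1 ≡ 7, 7^2 ≡ 7² = 49 ≡ 16, 7^4 ≡ 16² = 256 ≡ 25, 7^8 ≡ 25² = 625 ≡ 31, 7^16 ≡ 31² = 961 ≡ 4. Since 24 = 16 + 8, 7^24 ≡ 4·31: 4·31 = 124 ≡ 25. So 7^24 ≡ 25 (mod 33).
So σ(4) = σ(7) = 25 while 4 ≠ 7, therefore σ is not injective.
A non-injective map from the 33-element set ℤ_{33} to itself takes at most 32 distinct values, so it cannot be surjective. Hence σ is not surjective.
Since σ is not surjective, we determine |image(σ)|. Computing x^24 mod 33 for each x (by repeated squaring, reducing mod 33 at every step), the values σ(0), σ(1), …, σ(32) are: 0, 1, 16, 15, 25, 31, 9, 25, 4, 27, 1, 22, 12, 16, 4, 3, 31, 31, 3, 4, 16, 12, 22, 1, 27, 4, 25, 9, 31, 25, 15, 16, 1.
The distinct values are {0, 1, 3, 4, 9, 12, 15, 16, 22, 25, 27, 31}; there are 12 of them.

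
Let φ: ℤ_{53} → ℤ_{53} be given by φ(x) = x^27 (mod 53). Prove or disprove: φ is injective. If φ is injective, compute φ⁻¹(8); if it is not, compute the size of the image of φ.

45

Since 53 is prime, the nonzero elements of ℤ_{53} form a cyclic group of order 52.
As gcd(27, 52) = 1, raising to the 27th power is a bijection on this group: if u^27 ≡ v^27 then (uv^{−1})^27 = 1, and the only element of order dividing gcd(27, 52) = 1 is 1, so u = v.
With φ(0) = 0 this makes φ injective on all of ℤ_{53}, hence bijective (finite equal-size domain and codomain). In particular φ is injective.
Since φ is injective, we find the preimage of 8. The inverse of x ↦ x^27 on (ℤ_{53})^× is x ↦ x^27, because 27·27 = 729 = 14·52 + 1 ≡ 1 (mod 52) and x^{52} = 1 for x ≠ 0 (Fermat). So φ⁻¹(8) = 8^27 mod 53.
Repeated squaring mod 53: 8^1 ≡ 8, 8^2 ≡ 8² = 64 ≡ 11, 8^4 ≡ 11² = 121 ≡ 15, 8^8 ≡ 15² = 225 ≡ 13, 8^16 ≡ 13² = 169 ≡ 10. Since 27 = 16 + 8 + 2 + 1, 8^27 ≡ 10·13·11·8: 10·13 = 130 ≡ 24, then 24·11 = 264 ≡ 52, then 52·8 = 416 ≡ 45. So 8^27 ≡ 45 (mod 53).
Hence φ⁻¹(8) = 45.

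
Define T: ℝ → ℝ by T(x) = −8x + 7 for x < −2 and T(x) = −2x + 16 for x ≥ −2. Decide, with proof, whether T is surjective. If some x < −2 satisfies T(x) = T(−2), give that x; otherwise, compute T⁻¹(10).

3

Both pieces are strictly decreasing (slopes −8 and −2), so each is injective on its own interval.
The left piece maps (−∞, −2) onto (23, ∞); the right piece maps [−2, ∞) onto (−∞, 20].
The union (23, ∞) ∪ (−∞, 20] omits the interval between 23 and 20; in particular 23 has no preimage. So T is not surjective.
Because the two images are disjoint, no x < −2 has T(x) = T(−2), so we compute T⁻¹(10): 10 lies in (−∞, 20], so solve −2x + 16 = 10: x = (10 − 16)/(−2) = 3.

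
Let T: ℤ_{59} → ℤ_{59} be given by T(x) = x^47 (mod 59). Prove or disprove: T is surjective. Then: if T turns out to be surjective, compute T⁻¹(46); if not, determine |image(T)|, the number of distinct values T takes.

26

Since 59 is prime, the nonzero elements of ℤ_{59} form a cyclic group of order 58.
As gcd(47, 58) = 1, raising to the 47th power is a bijection on this group: if s^47 ≡ t^47 then (st^{−1})^47 = 1, and the only element of order dividing gcd(47, 58) = 1 is 1, so s = t.
With T(0) = 0 this makes T injective on all of ℤ_{59}, hence bijective (finite equal-size domain and codomain). In particular T is surjective.
Since T is surjective, we find the preimage of 46. The inverse of x ↦ x^47 on (ℤ_{59})^× is x ↦ x^21, because 47·21 = 987 = 17·58 + 1 ≡ 1 (mod 58) and x^{58} = 1 for x ≠ 0 (Fermat). So T⁻¹(46) = 46^21 mod 59.
Repeated squaring mod 59: 46^1 ≡ 46, 46^2 ≡ 46² = 2116 ≡ 51, 46^4 ≡ 51² = 2601 ≡ 5, 46^8 ≡ 5² = 25, 46^16 ≡ 25² = 625 ≡ 35. Since 21 = 16 + 4 + 1, 46^21 ≡ 35·5·46: 35·5 = 175 ≡ 57, then 57·46 = 2622 ≡ 26. So 46^21 ≡ 26 (mod 59).
Hence T⁻¹(46) = 26.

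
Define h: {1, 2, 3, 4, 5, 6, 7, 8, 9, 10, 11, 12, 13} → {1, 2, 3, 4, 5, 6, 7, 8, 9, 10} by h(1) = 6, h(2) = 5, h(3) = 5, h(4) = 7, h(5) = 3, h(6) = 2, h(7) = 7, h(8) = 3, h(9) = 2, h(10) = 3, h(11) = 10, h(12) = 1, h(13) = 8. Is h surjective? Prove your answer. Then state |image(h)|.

No element maps to 4, so h is not surjective.
The image of h is {1, 2, 3, 5, 6, 7, 8, 10}, which has 8 elements.

8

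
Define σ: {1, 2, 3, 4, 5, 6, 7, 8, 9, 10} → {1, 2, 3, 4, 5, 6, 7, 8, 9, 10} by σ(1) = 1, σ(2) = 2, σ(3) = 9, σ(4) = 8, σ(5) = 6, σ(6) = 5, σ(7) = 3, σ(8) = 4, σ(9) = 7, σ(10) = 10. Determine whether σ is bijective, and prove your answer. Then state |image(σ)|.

The values 1, 2, 9, 8, 6, 5, 3, 4, 7, 10 are a permutation of {1, 2, 3, 4, 5, 6, 7, 8, 9, 10}: each element appears exactly once.
So σ is injective and surjective, hence bijective.
The image of σ is {1, 2, 3, 4, 5, 6, 7, 8, 9, 10}, which has 10 elements.

10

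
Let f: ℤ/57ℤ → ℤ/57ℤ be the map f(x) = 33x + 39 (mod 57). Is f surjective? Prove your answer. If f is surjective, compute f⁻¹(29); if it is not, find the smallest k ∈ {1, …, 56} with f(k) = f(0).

Recall that f is surjective if every y in the codomain equals f(x) for some x in the domain.
Since gcd(33, 57) = 3, we have 33x ≡ 0 (mod 3) for all x, so f(x) ≡ 0 (mod 3).
But 1 ≢ 0 (mod 3), so 1 ∈ ℤ/57ℤ has no preimage. Hence f is not surjective.
Since f is not surjective, we find the least positive k with f(k) = f(0): this means 33k ≡ 0 (mod 57), i.e. 57 ∣ 33k. Since gcd(33, 57) = 3, dividing through by 3 this holds exactly when 19 ∣ 11k, and as gcd(11, 19) = 1, exactly when 19 ∣ k.
The smallest positive such k is 19.

19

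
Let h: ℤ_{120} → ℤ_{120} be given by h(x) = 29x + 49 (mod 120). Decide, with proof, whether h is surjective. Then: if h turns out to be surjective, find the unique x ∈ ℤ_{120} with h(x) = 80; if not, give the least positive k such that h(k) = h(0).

59

Since gcd(29, 120) = 1, 29 is invertible modulo 120. Euclid's algorithm: 120 = 4·29 + 4, 29 = 7·4 + 1; back-substituting gives 1 = 29·29 − 7·120, so 29⁻¹ ≡ 29 (mod 120).
For any y ∈ ℤ_{120}, x = 29(y − 49) mod 120 satisfies h(x) = 29·29(y − 49) + 49 ≡ y (since 29·29 ≡ 1 mod 120). So every y has a preimage.
Therefore h is surjective.
Since h is surjective, we compute h⁻¹(80): solve 29x + 49 ≡ 80 (mod 120), i.e. 29x ≡ 31 (mod 120).
Multiplying by 29⁻¹ = 29 gives x ≡ 29·31 = 899 = 7·120 + 59 ≡ 59 (mod 120).
Check: h(59) = 29·59 + 49 = 1760 = 14·120 + 80 ≡ 80 (mod 120).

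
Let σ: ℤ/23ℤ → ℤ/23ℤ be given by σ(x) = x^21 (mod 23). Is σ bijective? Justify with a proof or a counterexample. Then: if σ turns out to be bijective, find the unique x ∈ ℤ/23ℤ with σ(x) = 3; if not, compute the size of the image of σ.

8

Since 23 is prime, the nonzero elements of ℤ/23ℤ form a cyclic group of order 22.
As gcd(21, 22) = 1, raising to the 21st power is a bijection on this group: if s^21 ≡ t^21 then (st^{−1})^21 = 1, and the only element of order dividing gcd(21, 22) = 1 is 1, so s = t.
With σ(0) = 0 this makes σ injective on all of ℤ/23ℤ, hence bijective (finite equal-size domain and codomain). In particular σ is bijective.
Since σ is bijective, we find the preimage of 3. The inverse of x ↦ x^21 on (ℤ/23ℤ)^× is x ↦ x^21, because 21·21 = 441 = 20·22 + 1 ≡ 1 (mod 22) and x^{22} = 1 for x ≠ 0 (Fermat). So σ⁻¹(3) = 3^21 mod 23.
Repeated squaring mod 23: 3^1 ≡ 3, 3^2 ≡ 3² = 9, 3^4 ≡ 9² = 81 ≡ 12, 3^8 ≡ 12² = 144 ≡ 6, 3^16 ≡ 6² = 36 ≡ 13. Since 21 = 16 + 4 + 1, 3^21 ≡ 13·12·3: 13·12 = 156 ≡ 18, then 18·3 = 54 ≡ 8. So 3^21 ≡ 8 (mod 23).
Hence σ⁻¹(3) = 8.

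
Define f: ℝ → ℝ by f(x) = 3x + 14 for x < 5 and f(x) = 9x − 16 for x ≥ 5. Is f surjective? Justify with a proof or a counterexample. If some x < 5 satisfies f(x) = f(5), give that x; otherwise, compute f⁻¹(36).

52/9

Both pieces are strictly increasing (slopes 3 and 9), so each is injective on its own interval.
The left piece maps (−∞, 5) onto (−∞, 29); the right piece maps [5, ∞) onto [29, ∞).
These images together cover ℝ, so f is surjective.
Because the two images are disjoint, no x < 5 has f(x) = f(5), so we compute f⁻¹(36): 36 lies in [29, ∞), so solve 9x − 16 = 36: x = (36 + 16)/9 = 52/9.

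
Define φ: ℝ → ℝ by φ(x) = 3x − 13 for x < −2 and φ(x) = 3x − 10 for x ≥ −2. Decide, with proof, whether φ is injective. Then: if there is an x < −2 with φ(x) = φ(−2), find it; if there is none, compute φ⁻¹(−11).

-1/3

Both pieces are strictly increasing (slopes 3 and 3), so each is injective on its own interval.
The left piece maps (−∞, −2) onto (−∞, −19); the right piece maps [−2, ∞) onto [−16, ∞).
These images are disjoint, so no value is attained by both pieces. So φ is injective.
Because the two images are disjoint, no x < −2 has φ(x) = φ(−2), so we compute φ⁻¹(−11): −11 lies in [−16, ∞), so solve 3x − 10 = −11: x = (−11 + 10)/3 = −1/3.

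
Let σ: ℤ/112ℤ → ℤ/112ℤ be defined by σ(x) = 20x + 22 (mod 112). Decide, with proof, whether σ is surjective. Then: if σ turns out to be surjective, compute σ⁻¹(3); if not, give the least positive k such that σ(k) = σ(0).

28

Since gcd(20, 112) = 4, we have 20x ≡ 0 (mod 4) for all x, so σ(x) ≡ 2 (mod 4).
But 0 ≢ 2 (mod 4), so 0 ∈ ℤ/112ℤ has no preimage. Thus σ is not surjective.
Since σ is not surjective, we find the least positive k with σ(k) = σ(0): this means 20k ≡ 0 (mod 112), i.e. 112 ∣ 20k. Since gcd(20, 112) = 4, dividing through by 4 this holds exactly when 28 ∣ 5k, and as gcd(5, 28) = 1, exactly when 28 ∣ k.
The smallest positive such k is 28.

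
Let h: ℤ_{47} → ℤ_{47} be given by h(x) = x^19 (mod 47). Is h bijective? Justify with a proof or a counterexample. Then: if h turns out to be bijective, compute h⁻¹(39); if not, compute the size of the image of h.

Since 47 is prime, the nonzero elements of ℤ_{47} form a cyclic group of order 46.
As gcd(19, 46) = 1, raising to the 19th power is a bijection on this group: if a^19 ≡ b^19 then (ab^{−1})^19 = 1, and the only element of order dividing gcd(19, 46) = 1 is 1, so a = b.
With h(0) = 0 this makes h injective on all of ℤ_{47}, hence bijective (finite equal-size domain and codomain). In particular h is bijective.
Since h is bijective, we find the preimage of 39. The inverse of x ↦ x^19 on (ℤ_{47})^× is x ↦ x^17, because 19·17 = 323 = 7·46 + 1 ≡ 1 (mod 46) and x^{46} = 1 for x ≠ 0 (Fermat). So h⁻¹(39) = 39^17 mod 47.
Repeated squaring mod 47: 39^1 ≡ 39, 39^2 ≡ 39² = 1521 ≡ 17, 39^4 ≡ 17² = 289 ≡ 7, 39^8 ≡ 7² = 49 ≡ 2, 39^16 ≡ 2² = 4. Since 17 = 16 + 1, 39^17 ≡ 4·39: 4·39 = 156 ≡ 15. So 39^17 ≡ 15 (mod 47).
Hence h⁻¹(39) = 15.

15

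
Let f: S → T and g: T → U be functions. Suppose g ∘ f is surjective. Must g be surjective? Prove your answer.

Let c ∈ U. Since g ∘ f is surjective, some a ∈ S has g(f(a)) = c. Then b = f(a) ∈ T satisfies g(b) = c. So g is surjective.

surjective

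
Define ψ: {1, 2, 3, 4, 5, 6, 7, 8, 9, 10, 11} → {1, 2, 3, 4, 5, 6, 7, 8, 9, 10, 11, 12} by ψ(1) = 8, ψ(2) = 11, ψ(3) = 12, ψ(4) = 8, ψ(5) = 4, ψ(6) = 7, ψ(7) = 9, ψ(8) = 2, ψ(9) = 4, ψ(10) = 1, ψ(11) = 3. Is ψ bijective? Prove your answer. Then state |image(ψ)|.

ψ(1) = 8 = ψ(4) with 1 ≠ 4, so ψ is not injective, hence not bijective.
The image of ψ is {1, 2, 3, 4, 7, 8, 9, 11, 12}, which has 9 elements.

9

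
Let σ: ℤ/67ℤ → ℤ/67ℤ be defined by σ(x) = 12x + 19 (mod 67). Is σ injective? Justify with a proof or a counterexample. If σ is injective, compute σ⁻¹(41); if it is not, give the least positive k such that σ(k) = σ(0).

If σ(a) = σ(b), then 12a ≡ 12b (mod 67). Because gcd(12, 67) = 1, we may cancel 12 to get a ≡ b (mod 67).
Hence σ is injective.
We now compute 12⁻¹ mod 67 explicitly. Euclid's algorithm: 67 = 5·12 + 7, 12 = 1·7 + 5, 7 = 1·5 + 2, 5 = 2·2 + 1; back-substituting gives 1 = 28·12 − 5·67, so 12⁻¹ ≡ 28 (mod 67).
Since σ is injective, we find σ⁻¹(41): we need 12x ≡ 41 − 19 ≡ 22 (mod 67). Using 12⁻¹ = 28: x ≡ 28·22 = 616 = 9·67 + 13, so x = 13.
Check: σ(13) = 12·13 + 19 = 175 = 2·67 + 41 ≡ 41 (mod 67).

13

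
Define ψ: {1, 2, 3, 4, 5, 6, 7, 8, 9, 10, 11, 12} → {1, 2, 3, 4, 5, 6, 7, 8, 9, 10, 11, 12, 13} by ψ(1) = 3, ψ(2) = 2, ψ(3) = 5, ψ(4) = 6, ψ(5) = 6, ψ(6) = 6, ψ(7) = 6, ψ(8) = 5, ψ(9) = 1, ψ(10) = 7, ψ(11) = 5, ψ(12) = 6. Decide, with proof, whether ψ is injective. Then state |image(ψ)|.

ψ(4) = 6 = ψ(5) with 4 ≠ 5, so ψ is not injective.
The image of ψ is {1, 2, 3, 5, 6, 7}, which has 6 elements.

6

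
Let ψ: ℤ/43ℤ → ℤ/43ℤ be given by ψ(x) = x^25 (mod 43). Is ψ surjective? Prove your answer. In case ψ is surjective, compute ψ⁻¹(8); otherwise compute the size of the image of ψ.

Since 43 is prime, the nonzero elements of ℤ/43ℤ form a cyclic group of order 42.
As gcd(25, 42) = 1, raising to the 25th power is a bijection on this group: if a^25 ≡ b^25 then (ab^{−1})^25 = 1, and the only element of order dividing gcd(25, 42) = 1 is 1, so a = b.
With ψ(0) = 0 this makes ψ injective on all of ℤ/43ℤ, hence bijective (finite equal-size domain and codomain). In particular ψ is surjective.
Since ψ is surjective, we find the preimage of 8. The inverse of x ↦ x^25 on (ℤ/43ℤ)^× is x ↦ x^37, because 25·37 = 925 = 22·42 + 1 ≡ 1 (mod 42) and x^{42} = 1 for x ≠ 0 (Fermat). So ψ⁻¹(8) = 8^37 mod 43.
Repeated squaring mod 43: 8^1 ≡ 8, 8^2 ≡ 8² = 64 ≡ 21, 8^4 ≡ 21² = 441 ≡ 11, 8^8 ≡ 11² = 121 ≡ 35, 8^16 ≡ 35² = 1225 ≡ 21, 8^32 ≡ 21² = 441 ≡ 11. Since 37 = 32 + 4 + 1, 8^37 ≡ 11·11·8: 11·11 = 121 ≡ 35, then 35·8 = 280 ≡ 22. So 8^37 ≡ 22 (mod 43).
Hence ψ⁻¹(8) = 22.

22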